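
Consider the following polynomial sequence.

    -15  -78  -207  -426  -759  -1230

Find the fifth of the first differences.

-471

Δ: -63, -129, -219, -333, -471
Δ²: -66, -90, -114, -138
Δ³: -24, -24, -24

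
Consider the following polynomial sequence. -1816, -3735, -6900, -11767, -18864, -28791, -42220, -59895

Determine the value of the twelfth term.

D1: -1919  -3165  -4867  -7097  -9927  -13429  -17675
D2: -1246  -1702  -2230  -2830  -3502  -4246
D3: -456  -528  -600  -672  -744
D4: -72  -72  -72  -72
The fourth differences are constant (-72).
-744 − 72 = -816;  -4246 − 816 = -5062;  -17675 − 5062 = -22737;  -59895 − 22737 = -82632
-816 − 72 = -888;  -5062 − 888 = -5950;  -22737 − 5950 = -28687;  -82632 − 28687 = -111319
-888 − 72 = -960;  -5950 − 960 = -6910;  -28687 − 6910 = -35597;  -111319 − 35597 = -146916
-960 − 72 = -1032;  -6910 − 1032 = -7942;  -35597 − 7942 = -43539;  -146916 − 43539 = -190455

-190455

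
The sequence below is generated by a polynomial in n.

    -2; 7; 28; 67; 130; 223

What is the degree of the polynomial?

D1: 9, 21, 39, 63, 93
D2: 12, 18, 24, 30
D3: 6, 6, 6
The third differences are constant, so the polynomial has degree 3.

3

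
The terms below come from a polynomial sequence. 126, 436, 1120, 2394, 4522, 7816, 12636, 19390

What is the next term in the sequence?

28534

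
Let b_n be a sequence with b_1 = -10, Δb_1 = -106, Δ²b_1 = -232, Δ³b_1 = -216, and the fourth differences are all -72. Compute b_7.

-9526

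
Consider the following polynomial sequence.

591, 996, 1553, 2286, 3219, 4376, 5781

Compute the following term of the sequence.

7458

Δ: 405, 557, 733, 933, 1157, 1405
Δ²: 152, 176, 200, 224, 248
Δ³: 24, 24, 24, 24
Third differences constant at 24.
248 + 24 = 272;  1405 + 272 = 1677;  5781 + 1677 = 7458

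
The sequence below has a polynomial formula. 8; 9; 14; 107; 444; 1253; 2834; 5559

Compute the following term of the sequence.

9872

1, 5, 93, 337, 809, 1581, 2725
4, 88, 244, 472, 772, 1144
84, 156, 228, 300, 372
72, 72, 72, 72
Fourth differences constant at 72.
372 + 72 = 444;  1144 + 444 = 1588;  2725 + 1588 = 4313;  5559 + 4313 = 9872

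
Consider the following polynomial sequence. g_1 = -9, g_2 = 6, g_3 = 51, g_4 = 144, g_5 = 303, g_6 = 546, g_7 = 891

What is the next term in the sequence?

1356

Δ: 15 , 45 , 93 , 159 , 243 , 345
Δ²: 30 , 48 , 66 , 84 , 102
Δ³: 18 , 18 , 18 , 18
Third differences constant at 18.
102 + 18 = 120;  345 + 120 = 465;  891 + 465 = 1356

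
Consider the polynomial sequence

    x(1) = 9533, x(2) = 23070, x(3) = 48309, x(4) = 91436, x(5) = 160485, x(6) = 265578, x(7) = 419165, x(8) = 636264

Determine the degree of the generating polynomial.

13537, 25239, 43127, 69049, 105093, 153587, 217099
11702, 17888, 25922, 36044, 48494, 63512
6186, 8034, 10122, 12450, 15018
1848, 2088, 2328, 2568
240, 240, 240
The fifth differences are constant, so the polynomial has degree 5.

5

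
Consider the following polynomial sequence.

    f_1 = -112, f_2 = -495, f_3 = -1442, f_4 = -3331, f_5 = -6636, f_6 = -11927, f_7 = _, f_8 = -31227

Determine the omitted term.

-19870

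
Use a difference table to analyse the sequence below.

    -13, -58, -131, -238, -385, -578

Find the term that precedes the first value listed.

D1: -45, -73, -107, -147, -193
D2: -28, -34, -40, -46
D3: -6, -6, -6
The third differences are constant at -6.
Work back: -28 + 6 = -22;  -45 + 22 = -23;  -13 + 23 = 10

10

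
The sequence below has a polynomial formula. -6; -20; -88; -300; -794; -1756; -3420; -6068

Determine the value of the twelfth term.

-33820

First differences: -14  -68  -212  -494  -962  -1664  -2648
Second differences: -54  -144  -282  -468  -702  -984
Third differences: -90  -138  -186  -234  -282
Fourth differences: -48  -48  -48  -48
Fourth differences constant at -48.
-282 − 48 = -330;  -984 − 330 = -1314;  -2648 − 1314 = -3962;  -6068 − 3962 = -10030
-330 − 48 = -378;  -1314 − 378 = -1692;  -3962 − 1692 = -5654;  -10030 − 5654 = -15684
-378 − 48 = -426;  -1692 − 426 = -2118;  -5654 − 2118 = -7772;  -15684 − 7772 = -23456
-426 − 48 = -474;  -2118 − 474 = -2592;  -7772 − 2592 = -10364;  -23456 − 10364 = -33820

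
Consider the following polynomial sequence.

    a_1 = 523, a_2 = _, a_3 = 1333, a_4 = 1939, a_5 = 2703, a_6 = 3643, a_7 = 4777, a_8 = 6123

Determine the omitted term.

Using the last 6 terms:
Δ: 606  764  940  1134  1346
Δ²: 158  176  194  212
Δ³: 18  18  18
Constant third difference = 18.
Extend backward: 158 − 18 = 140;  606 − 140 = 466;  1333 − 466 = 867

867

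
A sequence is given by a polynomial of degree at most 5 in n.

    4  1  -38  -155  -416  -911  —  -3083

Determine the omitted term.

-1754

Using the first 6 terms:
-3, -39, -117, -261, -495
-36, -78, -144, -234
-42, -66, -90
-24, -24
Constant fourth difference = -24.
Extend forward: -90 − 24 = -114;  -234 − 114 = -348;  -495 − 348 = -843;  -911 − 843 = -1754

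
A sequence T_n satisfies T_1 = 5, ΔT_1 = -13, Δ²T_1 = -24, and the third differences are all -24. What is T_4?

-130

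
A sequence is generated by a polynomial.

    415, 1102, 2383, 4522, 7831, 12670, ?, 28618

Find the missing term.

Using the first 6 terms:
D1: 687, 1281, 2139, 3309, 4839
D2: 594, 858, 1170, 1530
D3: 264, 312, 360
D4: 48, 48
Constant fourth difference = 48.
Extend forward: 360 + 48 = 408;  1530 + 408 = 1938;  4839 + 1938 = 6777;  12670 + 6777 = 19447

19447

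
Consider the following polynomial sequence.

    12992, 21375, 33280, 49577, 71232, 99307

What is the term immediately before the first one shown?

7357

8383  11905  16297  21655  28075
3522  4392  5358  6420
870  966  1062
96  96
The fourth differences are constant at 96.
Work back: 870 − 96 = 774;  3522 − 774 = 2748;  8383 − 2748 = 5635;  12992 − 5635 = 7357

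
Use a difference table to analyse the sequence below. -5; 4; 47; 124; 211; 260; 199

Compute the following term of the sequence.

-68

D1: 9 , 43 , 77 , 87 , 49 , -61
D2: 34 , 34 , 10 , -38 , -110
D3: 0 , -24 , -48 , -72
D4: -24 , -24 , -24
Constant fourth difference = -24, so extend:
-72 − 24 = -96;  -110 − 96 = -206;  -61 − 206 = -267;  199 − 267 = -68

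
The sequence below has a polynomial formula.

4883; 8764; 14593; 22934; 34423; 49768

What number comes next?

First differences: 3881  5829  8341  11489  15345
Second differences: 1948  2512  3148  3856
Third differences: 564  636  708
Fourth differences: 72  72
Constant fourth difference = 72, so extend:
708 + 72 = 780;  3856 + 780 = 4636;  15345 + 4636 = 19981;  49768 + 19981 = 69749

69749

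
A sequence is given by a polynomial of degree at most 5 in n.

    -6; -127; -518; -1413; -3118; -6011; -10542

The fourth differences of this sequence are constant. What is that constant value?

-72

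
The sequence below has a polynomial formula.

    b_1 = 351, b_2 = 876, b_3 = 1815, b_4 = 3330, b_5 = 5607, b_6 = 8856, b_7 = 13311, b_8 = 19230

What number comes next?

26895

525 , 939 , 1515 , 2277 , 3249 , 4455 , 5919
414 , 576 , 762 , 972 , 1206 , 1464
162 , 186 , 210 , 234 , 258
24 , 24 , 24 , 24
Fourth differences constant at 24.
258 + 24 = 282;  1464 + 282 = 1746;  5919 + 1746 = 7665;  19230 + 7665 = 26895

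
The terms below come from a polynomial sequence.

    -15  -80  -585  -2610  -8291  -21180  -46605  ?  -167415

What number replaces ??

-92030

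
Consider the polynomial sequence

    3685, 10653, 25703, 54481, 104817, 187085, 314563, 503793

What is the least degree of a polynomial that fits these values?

5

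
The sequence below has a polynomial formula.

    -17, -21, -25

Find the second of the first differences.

D1: -4, -4

-4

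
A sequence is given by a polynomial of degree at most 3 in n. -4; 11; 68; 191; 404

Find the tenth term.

3659

Δ: 15 , 57 , 123 , 213
Δ²: 42 , 66 , 90
Δ³: 24 , 24
Third differences constant at 24.
90 + 24 = 114;  213 + 114 = 327;  404 + 327 = 731
114 + 24 = 138;  327 + 138 = 465;  731 + 465 = 1196
138 + 24 = 162;  465 + 162 = 627;  1196 + 627 = 1823
162 + 24 = 186;  627 + 186 = 813;  1823 + 813 = 2636
186 + 24 = 210;  813 + 210 = 1023;  2636 + 1023 = 3659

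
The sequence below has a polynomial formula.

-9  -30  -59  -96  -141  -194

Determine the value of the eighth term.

D1: -21, -29, -37, -45, -53
D2: -8, -8, -8, -8
Constant second difference = -8, so extend:
-53 − 8 = -61;  -194 − 61 = -255
-61 − 8 = -69;  -255 − 69 = -324

-324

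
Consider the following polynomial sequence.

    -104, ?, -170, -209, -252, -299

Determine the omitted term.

Using the last 4 terms:
-39  -43  -47
-4  -4
Constant second difference = -4.
Extend backward: -39 + 4 = -35;  -170 + 35 = -135

-135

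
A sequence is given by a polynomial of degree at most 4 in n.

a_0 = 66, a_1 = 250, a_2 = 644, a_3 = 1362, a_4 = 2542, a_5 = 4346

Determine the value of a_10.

30076

Δ: 184, 394, 718, 1180, 1804
Δ²: 210, 324, 462, 624
Δ³: 114, 138, 162
Δ⁴: 24, 24
Constant fourth difference = 24, so extend:
162 + 24 = 186;  624 + 186 = 810;  1804 + 810 = 2614;  4346 + 2614 = 6960
186 + 24 = 210;  810 + 210 = 1020;  2614 + 1020 = 3634;  6960 + 3634 = 10594
210 + 24 = 234;  1020 + 234 = 1254;  3634 + 1254 = 4888;  10594 + 4888 = 15482
234 + 24 = 258;  1254 + 258 = 1512;  4888 + 1512 = 6400;  15482 + 6400 = 21882
258 + 24 = 282;  1512 + 282 = 1794;  6400 + 1794 = 8194;  21882 + 8194 = 30076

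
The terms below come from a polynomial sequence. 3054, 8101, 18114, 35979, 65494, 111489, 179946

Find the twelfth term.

Δ: 5047, 10013, 17865, 29515, 45995, 68457
Δ²: 4966, 7852, 11650, 16480, 22462
Δ³: 2886, 3798, 4830, 5982
Δ⁴: 912, 1032, 1152
Δ⁵: 120, 120
Constant fifth difference = 120, so extend:
1152 + 120 = 1272;  5982 + 1272 = 7254;  22462 + 7254 = 29716;  68457 + 29716 = 98173;  179946 + 98173 = 278119
1272 + 120 = 1392;  7254 + 1392 = 8646;  29716 + 8646 = 38362;  98173 + 38362 = 136535;  278119 + 136535 = 414654
1392 + 120 = 1512;  8646 + 1512 = 10158;  38362 + 10158 = 48520;  136535 + 48520 = 185055;  414654 + 185055 = 599709
1512 + 120 = 1632;  10158 + 1632 = 11790;  48520 + 11790 = 60310;  185055 + 60310 = 245365;  599709 + 245365 = 845074
1632 + 120 = 1752;  11790 + 1752 = 13542;  60310 + 13542 = 73852;  245365 + 73852 = 319217;  845074 + 319217 = 1164291

1164291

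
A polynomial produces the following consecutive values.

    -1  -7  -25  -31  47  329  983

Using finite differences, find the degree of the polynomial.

Δ: -6, -18, -6, 78, 282, 654
Δ²: -12, 12, 84, 204, 372
Δ³: 24, 72, 120, 168
Δ⁴: 48, 48, 48
The fourth differences are constant, so the polynomial has degree 4.

4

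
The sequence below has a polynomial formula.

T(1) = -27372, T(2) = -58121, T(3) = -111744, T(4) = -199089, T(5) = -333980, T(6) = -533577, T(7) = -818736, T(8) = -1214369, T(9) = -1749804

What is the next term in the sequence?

-2459145

Δ: -30749 , -53623 , -87345 , -134891 , -199597 , -285159 , -395633 , -535435
Δ²: -22874 , -33722 , -47546 , -64706 , -85562 , -110474 , -139802
Δ³: -10848 , -13824 , -17160 , -20856 , -24912 , -29328
Δ⁴: -2976 , -3336 , -3696 , -4056 , -4416
Δ⁵: -360 , -360 , -360 , -360
Constant fifth difference = -360, so extend:
-4416 − 360 = -4776;  -29328 − 4776 = -34104;  -139802 − 34104 = -173906;  -535435 − 173906 = -709341;  -1749804 − 709341 = -2459145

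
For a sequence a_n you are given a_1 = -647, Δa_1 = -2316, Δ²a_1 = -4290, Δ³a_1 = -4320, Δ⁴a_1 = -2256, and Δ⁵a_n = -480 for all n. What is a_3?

Build the table forward from the leading diagonal:
Δ⁵: -480, -480, -480
Δ⁴: -2256, -2736, -3216
Δ³: -4320, -6576, -9312
Δ²: -4290, -8610, -15186
Δ: -2316, -6606, -15216
a: -647, -2963, -9569

-9569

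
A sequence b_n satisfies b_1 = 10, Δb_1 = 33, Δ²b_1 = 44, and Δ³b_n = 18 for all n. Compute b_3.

120

Build the table forward from the leading diagonal:
Δ³: 18  18  18
Δ²: 44  62  80
Δ: 33  77  139
b: 10  43  120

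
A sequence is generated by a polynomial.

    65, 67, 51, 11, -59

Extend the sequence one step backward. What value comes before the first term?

D1: 2, -16, -40, -70
D2: -18, -24, -30
D3: -6, -6
The third differences are constant at -6.
Work back: -18 + 6 = -12;  2 + 12 = 14;  65 − 14 = 51

51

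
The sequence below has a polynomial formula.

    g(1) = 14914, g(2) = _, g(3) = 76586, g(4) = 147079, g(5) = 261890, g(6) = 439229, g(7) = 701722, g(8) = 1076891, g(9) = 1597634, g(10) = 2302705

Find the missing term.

36137

Using the last 8 terms:
70493, 114811, 177339, 262493, 375169, 520743, 705071
44318, 62528, 85154, 112676, 145574, 184328
18210, 22626, 27522, 32898, 38754
4416, 4896, 5376, 5856
480, 480, 480
Constant fifth difference = 480.
Extend backward: 4416 − 480 = 3936;  18210 − 3936 = 14274;  44318 − 14274 = 30044;  70493 − 30044 = 40449;  76586 − 40449 = 36137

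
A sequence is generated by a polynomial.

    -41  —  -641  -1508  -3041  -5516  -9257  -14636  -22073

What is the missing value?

Using the last 7 terms:
D1: -867, -1533, -2475, -3741, -5379, -7437
D2: -666, -942, -1266, -1638, -2058
D3: -276, -324, -372, -420
D4: -48, -48, -48
Constant fourth difference = -48.
Extend backward: -276 + 48 = -228;  -666 + 228 = -438;  -867 + 438 = -429;  -641 + 429 = -212

-212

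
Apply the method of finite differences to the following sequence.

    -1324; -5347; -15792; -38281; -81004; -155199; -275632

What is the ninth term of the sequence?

First differences: -4023  -10445  -22489  -42723  -74195  -120433
Second differences: -6422  -12044  -20234  -31472  -46238
Third differences: -5622  -8190  -11238  -14766
Fourth differences: -2568  -3048  -3528
Fifth differences: -480  -480
The fifth differences are constant (-480).
-3528 − 480 = -4008;  -14766 − 4008 = -18774;  -46238 − 18774 = -65012;  -120433 − 65012 = -185445;  -275632 − 185445 = -461077
-4008 − 480 = -4488;  -18774 − 4488 = -23262;  -65012 − 23262 = -88274;  -185445 − 88274 = -273719;  -461077 − 273719 = -734796

-734796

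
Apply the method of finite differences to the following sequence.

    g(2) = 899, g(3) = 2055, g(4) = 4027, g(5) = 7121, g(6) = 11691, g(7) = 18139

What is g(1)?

1156, 1972, 3094, 4570, 6448
816, 1122, 1476, 1878
306, 354, 402
48, 48
The fourth differences are constant at 48.
Work back: 306 − 48 = 258;  816 − 258 = 558;  1156 − 558 = 598;  899 − 598 = 301

301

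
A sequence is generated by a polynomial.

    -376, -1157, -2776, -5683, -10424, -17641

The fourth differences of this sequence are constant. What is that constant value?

-96

Δ: -781, -1619, -2907, -4741, -7217
Δ²: -838, -1288, -1834, -2476
Δ³: -450, -546, -642
Δ⁴: -96, -96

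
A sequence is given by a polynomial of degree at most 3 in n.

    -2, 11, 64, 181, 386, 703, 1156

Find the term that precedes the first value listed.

1

13  53  117  205  317  453
40  64  88  112  136
24  24  24  24
The third differences are constant at 24.
Work back: 40 − 24 = 16;  13 − 16 = -3;  -2 + 3 = 1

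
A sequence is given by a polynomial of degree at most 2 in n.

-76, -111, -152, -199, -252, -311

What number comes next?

First differences: -35, -41, -47, -53, -59
Second differences: -6, -6, -6, -6
Constant second difference = -6, so extend:
-59 − 6 = -65;  -311 − 65 = -376

-376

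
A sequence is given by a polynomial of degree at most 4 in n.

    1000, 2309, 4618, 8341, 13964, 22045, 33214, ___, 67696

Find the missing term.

Using the first 7 terms:
First differences: 1309  2309  3723  5623  8081  11169
Second differences: 1000  1414  1900  2458  3088
Third differences: 414  486  558  630
Fourth differences: 72  72  72
Constant fourth difference = 72.
Extend forward: 630 + 72 = 702;  3088 + 702 = 3790;  11169 + 3790 = 14959;  33214 + 14959 = 48173

48173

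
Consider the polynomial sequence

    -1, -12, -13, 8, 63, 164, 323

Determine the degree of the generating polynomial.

-11, -1, 21, 55, 101, 159
10, 22, 34, 46, 58
12, 12, 12, 12
The third differences are constant, so the polynomial has degree 3.

3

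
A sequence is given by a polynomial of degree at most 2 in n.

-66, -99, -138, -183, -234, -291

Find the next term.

-354

First differences: -33, -39, -45, -51, -57
Second differences: -6, -6, -6, -6
Constant second difference = -6, so extend:
-57 − 6 = -63;  -291 − 63 = -354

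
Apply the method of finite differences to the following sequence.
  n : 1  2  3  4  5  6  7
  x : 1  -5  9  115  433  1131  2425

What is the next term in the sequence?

Δ: -6, 14, 106, 318, 698, 1294
Δ²: 20, 92, 212, 380, 596
Δ³: 72, 120, 168, 216
Δ⁴: 48, 48, 48
The fourth differences are constant (48).
216 + 48 = 264;  596 + 264 = 860;  1294 + 860 = 2154;  2425 + 2154 = 4579

4579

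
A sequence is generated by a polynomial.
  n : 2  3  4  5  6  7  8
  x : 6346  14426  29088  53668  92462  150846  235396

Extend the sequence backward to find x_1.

2352

8080  14662  24580  38794  58384  84550
6582  9918  14214  19590  26166
3336  4296  5376  6576
960  1080  1200
120  120
The fifth differences are constant at 120.
Work back: 960 − 120 = 840;  3336 − 840 = 2496;  6582 − 2496 = 4086;  8080 − 4086 = 3994;  6346 − 3994 = 2352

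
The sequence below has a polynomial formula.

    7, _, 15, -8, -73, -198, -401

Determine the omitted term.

14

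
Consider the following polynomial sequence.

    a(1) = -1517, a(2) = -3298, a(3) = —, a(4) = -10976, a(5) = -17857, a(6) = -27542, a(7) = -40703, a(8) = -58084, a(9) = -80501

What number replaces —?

Using the last 6 terms:
First differences: -6881, -9685, -13161, -17381, -22417
Second differences: -2804, -3476, -4220, -5036
Third differences: -672, -744, -816
Fourth differences: -72, -72
Constant fourth difference = -72.
Extend backward: -672 + 72 = -600;  -2804 + 600 = -2204;  -6881 + 2204 = -4677;  -10976 + 4677 = -6299

-6299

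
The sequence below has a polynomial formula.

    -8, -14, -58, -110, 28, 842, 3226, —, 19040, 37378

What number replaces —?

Using the first 7 terms:
-6  -44  -52  138  814  2384
-38  -8  190  676  1570
30  198  486  894
168  288  408
120  120
Constant fifth difference = 120.
Extend forward: 408 + 120 = 528;  894 + 528 = 1422;  1570 + 1422 = 2992;  2384 + 2992 = 5376;  3226 + 5376 = 8602

8602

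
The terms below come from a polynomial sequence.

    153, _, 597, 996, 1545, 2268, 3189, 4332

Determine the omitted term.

Using the last 6 terms:
399, 549, 723, 921, 1143
150, 174, 198, 222
24, 24, 24
Constant third difference = 24.
Extend backward: 150 − 24 = 126;  399 − 126 = 273;  597 − 273 = 324

324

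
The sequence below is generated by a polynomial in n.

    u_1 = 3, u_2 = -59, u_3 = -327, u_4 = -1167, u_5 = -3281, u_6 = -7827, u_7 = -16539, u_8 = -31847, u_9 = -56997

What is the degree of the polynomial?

Δ: -62, -268, -840, -2114, -4546, -8712, -15308, -25150
Δ²: -206, -572, -1274, -2432, -4166, -6596, -9842
Δ³: -366, -702, -1158, -1734, -2430, -3246
Δ⁴: -336, -456, -576, -696, -816
Δ⁵: -120, -120, -120, -120
The fifth differences are constant, so the polynomial has degree 5.

5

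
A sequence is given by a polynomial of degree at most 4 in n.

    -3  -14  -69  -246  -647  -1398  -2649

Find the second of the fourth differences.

-24

Δ: -11, -55, -177, -401, -751, -1251
Δ²: -44, -122, -224, -350, -500
Δ³: -78, -102, -126, -150
Δ⁴: -24, -24, -24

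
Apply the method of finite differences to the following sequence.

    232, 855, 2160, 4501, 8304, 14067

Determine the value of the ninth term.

49176

First differences: 623  1305  2341  3803  5763
Second differences: 682  1036  1462  1960
Third differences: 354  426  498
Fourth differences: 72  72
Fourth differences constant at 72.
498 + 72 = 570;  1960 + 570 = 2530;  5763 + 2530 = 8293;  14067 + 8293 = 22360
570 + 72 = 642;  2530 + 642 = 3172;  8293 + 3172 = 11465;  22360 + 11465 = 33825
642 + 72 = 714;  3172 + 714 = 3886;  11465 + 3886 = 15351;  33825 + 15351 = 49176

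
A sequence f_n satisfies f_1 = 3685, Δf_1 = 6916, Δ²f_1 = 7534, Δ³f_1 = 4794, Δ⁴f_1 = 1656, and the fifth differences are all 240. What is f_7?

280351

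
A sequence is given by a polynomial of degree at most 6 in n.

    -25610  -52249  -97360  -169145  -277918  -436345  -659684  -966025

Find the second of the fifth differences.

-240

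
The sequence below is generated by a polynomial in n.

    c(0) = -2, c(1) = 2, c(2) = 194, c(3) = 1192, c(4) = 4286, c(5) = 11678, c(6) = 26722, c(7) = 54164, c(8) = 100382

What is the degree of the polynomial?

Δ: 4, 192, 998, 3094, 7392, 15044, 27442, 46218
Δ²: 188, 806, 2096, 4298, 7652, 12398, 18776
Δ³: 618, 1290, 2202, 3354, 4746, 6378
Δ⁴: 672, 912, 1152, 1392, 1632
Δ⁵: 240, 240, 240, 240
The fifth differences are constant, so the polynomial has degree 5.

5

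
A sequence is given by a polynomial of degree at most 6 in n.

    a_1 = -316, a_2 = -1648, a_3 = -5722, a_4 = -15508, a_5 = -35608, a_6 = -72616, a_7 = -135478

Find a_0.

-28

D1: -1332  -4074  -9786  -20100  -37008  -62862
D2: -2742  -5712  -10314  -16908  -25854
D3: -2970  -4602  -6594  -8946
D4: -1632  -1992  -2352
D5: -360  -360
The fifth differences are constant at -360.
Work back: -1632 + 360 = -1272;  -2970 + 1272 = -1698;  -2742 + 1698 = -1044;  -1332 + 1044 = -288;  -316 + 288 = -28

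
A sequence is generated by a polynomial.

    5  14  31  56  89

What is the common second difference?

D1: 9, 17, 25, 33
D2: 8, 8, 8

8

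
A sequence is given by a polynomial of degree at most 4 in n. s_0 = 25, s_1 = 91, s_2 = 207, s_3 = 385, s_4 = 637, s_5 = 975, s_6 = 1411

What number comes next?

1957

First differences: 66  116  178  252  338  436
Second differences: 50  62  74  86  98
Third differences: 12  12  12  12
Third differences constant at 12.
98 + 12 = 110;  436 + 110 = 546;  1411 + 546 = 1957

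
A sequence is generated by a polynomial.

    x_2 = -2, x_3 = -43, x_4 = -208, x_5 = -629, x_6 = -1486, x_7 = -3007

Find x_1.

Δ: -41, -165, -421, -857, -1521
Δ²: -124, -256, -436, -664
Δ³: -132, -180, -228
Δ⁴: -48, -48
The fourth differences are constant at -48.
Work back: -132 + 48 = -84;  -124 + 84 = -40;  -41 + 40 = -1;  -2 + 1 = -1

-1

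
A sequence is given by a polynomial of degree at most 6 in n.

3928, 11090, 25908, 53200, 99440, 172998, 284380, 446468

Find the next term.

674760

First differences: 7162  14818  27292  46240  73558  111382  162088
Second differences: 7656  12474  18948  27318  37824  50706
Third differences: 4818  6474  8370  10506  12882
Fourth differences: 1656  1896  2136  2376
Fifth differences: 240  240  240
Constant fifth difference = 240, so extend:
2376 + 240 = 2616;  12882 + 2616 = 15498;  50706 + 15498 = 66204;  162088 + 66204 = 228292;  446468 + 228292 = 674760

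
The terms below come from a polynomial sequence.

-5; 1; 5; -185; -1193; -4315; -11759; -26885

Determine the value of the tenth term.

6, 4, -190, -1008, -3122, -7444, -15126
-2, -194, -818, -2114, -4322, -7682
-192, -624, -1296, -2208, -3360
-432, -672, -912, -1152
-240, -240, -240
The fifth differences are constant (-240).
-1152 − 240 = -1392;  -3360 − 1392 = -4752;  -7682 − 4752 = -12434;  -15126 − 12434 = -27560;  -26885 − 27560 = -54445
-1392 − 240 = -1632;  -4752 − 1632 = -6384;  -12434 − 6384 = -18818;  -27560 − 18818 = -46378;  -54445 − 46378 = -100823

-100823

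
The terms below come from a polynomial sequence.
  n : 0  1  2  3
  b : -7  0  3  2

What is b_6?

-25

D1: 7, 3, -1
D2: -4, -4
The second differences are constant (-4).
-1 − 4 = -5;  2 − 5 = -3
-5 − 4 = -9;  -3 − 9 = -12
-9 − 4 = -13;  -12 − 13 = -25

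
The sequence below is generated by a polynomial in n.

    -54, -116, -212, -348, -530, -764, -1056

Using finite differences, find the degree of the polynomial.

-62, -96, -136, -182, -234, -292
-34, -40, -46, -52, -58
-6, -6, -6, -6
The third differences are constant, so the polynomial has degree 3.

3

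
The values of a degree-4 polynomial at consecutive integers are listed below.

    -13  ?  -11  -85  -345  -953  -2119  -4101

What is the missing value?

-9

Using the last 6 terms:
First differences: -74, -260, -608, -1166, -1982
Second differences: -186, -348, -558, -816
Third differences: -162, -210, -258
Fourth differences: -48, -48
Constant fourth difference = -48.
Extend backward: -162 + 48 = -114;  -186 + 114 = -72;  -74 + 72 = -2;  -11 + 2 = -9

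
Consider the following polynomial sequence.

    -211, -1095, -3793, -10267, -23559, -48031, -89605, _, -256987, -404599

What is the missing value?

-156003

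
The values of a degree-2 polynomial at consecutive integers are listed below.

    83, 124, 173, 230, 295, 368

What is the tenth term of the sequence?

D1: 41, 49, 57, 65, 73
D2: 8, 8, 8, 8
Second differences constant at 8.
73 + 8 = 81;  368 + 81 = 449
81 + 8 = 89;  449 + 89 = 538
89 + 8 = 97;  538 + 97 = 635
97 + 8 = 105;  635 + 105 = 740

740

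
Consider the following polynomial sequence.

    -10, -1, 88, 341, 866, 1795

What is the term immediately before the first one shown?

1

First differences: 9, 89, 253, 525, 929
Second differences: 80, 164, 272, 404
Third differences: 84, 108, 132
Fourth differences: 24, 24
The fourth differences are constant at 24.
Work back: 84 − 24 = 60;  80 − 60 = 20;  9 − 20 = -11;  -10 + 11 = 1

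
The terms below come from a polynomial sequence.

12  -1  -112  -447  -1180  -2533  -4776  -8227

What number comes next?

-13252

D1: -13 , -111 , -335 , -733 , -1353 , -2243 , -3451
D2: -98 , -224 , -398 , -620 , -890 , -1208
D3: -126 , -174 , -222 , -270 , -318
D4: -48 , -48 , -48 , -48
Fourth differences constant at -48.
-318 − 48 = -366;  -1208 − 366 = -1574;  -3451 − 1574 = -5025;  -8227 − 5025 = -13252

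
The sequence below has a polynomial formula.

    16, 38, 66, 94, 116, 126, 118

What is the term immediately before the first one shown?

Δ: 22  28  28  22  10  -8
Δ²: 6  0  -6  -12  -18
Δ³: -6  -6  -6  -6
The third differences are constant at -6.
Work back: 6 + 6 = 12;  22 − 12 = 10;  16 − 10 = 6

6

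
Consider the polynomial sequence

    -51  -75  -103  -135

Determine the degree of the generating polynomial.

2

Δ: -24, -28, -32
Δ²: -4, -4
The second differences are constant, so the polynomial has degree 2.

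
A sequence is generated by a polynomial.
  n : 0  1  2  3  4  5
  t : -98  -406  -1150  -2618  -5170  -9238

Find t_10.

D1: -308  -744  -1468  -2552  -4068
D2: -436  -724  -1084  -1516
D3: -288  -360  -432
D4: -72  -72
Constant fourth difference = -72, so extend:
-432 − 72 = -504;  -1516 − 504 = -2020;  -4068 − 2020 = -6088;  -9238 − 6088 = -15326
-504 − 72 = -576;  -2020 − 576 = -2596;  -6088 − 2596 = -8684;  -15326 − 8684 = -24010
-576 − 72 = -648;  -2596 − 648 = -3244;  -8684 − 3244 = -11928;  -24010 − 11928 = -35938
-648 − 72 = -720;  -3244 − 720 = -3964;  -11928 − 3964 = -15892;  -35938 − 15892 = -51830
-720 − 72 = -792;  -3964 − 792 = -4756;  -15892 − 4756 = -20648;  -51830 − 20648 = -72478

-72478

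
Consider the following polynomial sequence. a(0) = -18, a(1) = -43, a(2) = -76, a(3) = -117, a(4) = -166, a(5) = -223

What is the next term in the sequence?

-288

Δ: -25 , -33 , -41 , -49 , -57
Δ²: -8 , -8 , -8 , -8
The second differences are constant (-8).
-57 − 8 = -65;  -223 − 65 = -288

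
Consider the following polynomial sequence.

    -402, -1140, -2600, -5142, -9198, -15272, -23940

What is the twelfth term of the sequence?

D1: -738  -1460  -2542  -4056  -6074  -8668
D2: -722  -1082  -1514  -2018  -2594
D3: -360  -432  -504  -576
D4: -72  -72  -72
Constant fourth difference = -72, so extend:
-576 − 72 = -648;  -2594 − 648 = -3242;  -8668 − 3242 = -11910;  -23940 − 11910 = -35850
-648 − 72 = -720;  -3242 − 720 = -3962;  -11910 − 3962 = -15872;  -35850 − 15872 = -51722
-720 − 72 = -792;  -3962 − 792 = -4754;  -15872 − 4754 = -20626;  -51722 − 20626 = -72348
-792 − 72 = -864;  -4754 − 864 = -5618;  -20626 − 5618 = -26244;  -72348 − 26244 = -98592
-864 − 72 = -936;  -5618 − 936 = -6554;  -26244 − 6554 = -32798;  -98592 − 32798 = -131390

-131390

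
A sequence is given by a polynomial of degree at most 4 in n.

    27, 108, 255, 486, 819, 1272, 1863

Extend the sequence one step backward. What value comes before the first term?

-6

D1: 81, 147, 231, 333, 453, 591
D2: 66, 84, 102, 120, 138
D3: 18, 18, 18, 18
The third differences are constant at 18.
Work back: 66 − 18 = 48;  81 − 48 = 33;  27 − 33 = -6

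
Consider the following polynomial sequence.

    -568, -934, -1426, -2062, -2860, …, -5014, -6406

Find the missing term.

Using the first 5 terms:
Δ: -366, -492, -636, -798
Δ²: -126, -144, -162
Δ³: -18, -18
Constant third difference = -18.
Extend forward: -162 − 18 = -180;  -798 − 180 = -978;  -2860 − 978 = -3838

-3838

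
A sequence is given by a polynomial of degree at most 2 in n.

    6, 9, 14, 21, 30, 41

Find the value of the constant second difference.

2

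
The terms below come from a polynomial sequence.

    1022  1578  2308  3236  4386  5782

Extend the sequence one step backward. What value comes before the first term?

616

D1: 556, 730, 928, 1150, 1396
D2: 174, 198, 222, 246
D3: 24, 24, 24
The third differences are constant at 24.
Work back: 174 − 24 = 150;  556 − 150 = 406;  1022 − 406 = 616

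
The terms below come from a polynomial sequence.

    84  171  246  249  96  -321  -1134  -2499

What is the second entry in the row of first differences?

Δ: 87, 75, 3, -153, -417, -813, -1365
Δ²: -12, -72, -156, -264, -396, -552
Δ³: -60, -84, -108, -132, -156
Δ⁴: -24, -24, -24, -24

75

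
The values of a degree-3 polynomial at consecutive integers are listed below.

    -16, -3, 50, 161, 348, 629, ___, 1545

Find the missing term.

Using the first 6 terms:
13  53  111  187  281
40  58  76  94
18  18  18
Constant third difference = 18.
Extend forward: 94 + 18 = 112;  281 + 112 = 393;  629 + 393 = 1022

1022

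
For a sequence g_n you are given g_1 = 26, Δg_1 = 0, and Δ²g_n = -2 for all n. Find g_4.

20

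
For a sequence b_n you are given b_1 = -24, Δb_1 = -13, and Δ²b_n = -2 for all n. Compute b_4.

Build the table forward from the leading diagonal:
Δ²: -2  -2  -2  -2
Δ: -13  -15  -17  -19
b: -24  -37  -52  -69

-69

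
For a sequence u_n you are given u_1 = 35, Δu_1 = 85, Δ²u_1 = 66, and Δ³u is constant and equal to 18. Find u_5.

843

Build the table forward from the leading diagonal:
Δ³: 18, 18, 18, 18, 18
Δ²: 66, 84, 102, 120, 138
Δ: 85, 151, 235, 337, 457
u: 35, 120, 271, 506, 843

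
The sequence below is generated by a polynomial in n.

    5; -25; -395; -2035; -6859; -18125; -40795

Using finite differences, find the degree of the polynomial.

Δ: -30, -370, -1640, -4824, -11266, -22670
Δ²: -340, -1270, -3184, -6442, -11404
Δ³: -930, -1914, -3258, -4962
Δ⁴: -984, -1344, -1704
Δ⁵: -360, -360
The fifth differences are constant, so the polynomial has degree 5.

5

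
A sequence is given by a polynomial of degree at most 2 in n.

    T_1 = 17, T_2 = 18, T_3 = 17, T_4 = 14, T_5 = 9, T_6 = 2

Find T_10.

First differences: 1  -1  -3  -5  -7
Second differences: -2  -2  -2  -2
The second differences are constant (-2).
-7 − 2 = -9;  2 − 9 = -7
-9 − 2 = -11;  -7 − 11 = -18
-11 − 2 = -13;  -18 − 13 = -31
-13 − 2 = -15;  -31 − 15 = -46

-46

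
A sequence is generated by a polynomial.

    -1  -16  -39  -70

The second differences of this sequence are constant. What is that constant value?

-8

D1: -15, -23, -31
D2: -8, -8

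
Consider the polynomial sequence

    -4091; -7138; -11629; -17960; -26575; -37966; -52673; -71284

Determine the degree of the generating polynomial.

First differences: -3047, -4491, -6331, -8615, -11391, -14707, -18611
Second differences: -1444, -1840, -2284, -2776, -3316, -3904
Third differences: -396, -444, -492, -540, -588
Fourth differences: -48, -48, -48, -48
The fourth differences are constant, so the polynomial has degree 4.

4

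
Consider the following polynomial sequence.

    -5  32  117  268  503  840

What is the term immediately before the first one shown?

-12

First differences: 37, 85, 151, 235, 337
Second differences: 48, 66, 84, 102
Third differences: 18, 18, 18
The third differences are constant at 18.
Work back: 48 − 18 = 30;  37 − 30 = 7;  -5 − 7 = -12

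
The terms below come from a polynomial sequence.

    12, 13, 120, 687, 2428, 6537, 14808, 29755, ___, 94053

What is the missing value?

54732

Using the first 8 terms:
Δ: 1  107  567  1741  4109  8271  14947
Δ²: 106  460  1174  2368  4162  6676
Δ³: 354  714  1194  1794  2514
Δ⁴: 360  480  600  720
Δ⁵: 120  120  120
Constant fifth difference = 120.
Extend forward: 720 + 120 = 840;  2514 + 840 = 3354;  6676 + 3354 = 10030;  14947 + 10030 = 24977;  29755 + 24977 = 54732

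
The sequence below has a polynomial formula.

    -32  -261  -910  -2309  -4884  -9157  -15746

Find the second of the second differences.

-750

Δ: -229, -649, -1399, -2575, -4273, -6589
Δ²: -420, -750, -1176, -1698, -2316
Δ³: -330, -426, -522, -618
Δ⁴: -96, -96, -96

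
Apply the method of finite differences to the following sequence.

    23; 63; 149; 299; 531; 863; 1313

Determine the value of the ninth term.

40, 86, 150, 232, 332, 450
46, 64, 82, 100, 118
18, 18, 18, 18
The third differences are constant (18).
118 + 18 = 136;  450 + 136 = 586;  1313 + 586 = 1899
136 + 18 = 154;  586 + 154 = 740;  1899 + 740 = 2639

2639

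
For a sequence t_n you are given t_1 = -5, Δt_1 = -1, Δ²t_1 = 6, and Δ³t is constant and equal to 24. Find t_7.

559

Build the table forward from the leading diagonal:
Δ³: 24, 24, 24, 24, 24, 24, 24
Δ²: 6, 30, 54, 78, 102, 126, 150
Δ: -1, 5, 35, 89, 167, 269, 395
t: -5, -6, -1, 34, 123, 290, 559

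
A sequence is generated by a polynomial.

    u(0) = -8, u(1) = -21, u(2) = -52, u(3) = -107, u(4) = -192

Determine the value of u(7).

-13 , -31 , -55 , -85
-18 , -24 , -30
-6 , -6
Constant third difference = -6, so extend:
-30 − 6 = -36;  -85 − 36 = -121;  -192 − 121 = -313
-36 − 6 = -42;  -121 − 42 = -163;  -313 − 163 = -476
-42 − 6 = -48;  -163 − 48 = -211;  -476 − 211 = -687

-687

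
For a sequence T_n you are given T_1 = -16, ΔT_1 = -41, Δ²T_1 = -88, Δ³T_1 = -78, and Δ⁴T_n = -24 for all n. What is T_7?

-3502

Build the table forward from the leading diagonal:
Fourth differences: -24, -24, -24, -24, -24, -24, -24
Third differences: -78, -102, -126, -150, -174, -198, -222
Second differences: -88, -166, -268, -394, -544, -718, -916
First differences: -41, -129, -295, -563, -957, -1501, -2219
T: -16, -57, -186, -481, -1044, -2001, -3502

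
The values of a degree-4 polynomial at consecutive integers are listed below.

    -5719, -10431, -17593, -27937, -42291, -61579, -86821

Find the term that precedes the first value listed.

First differences: -4712, -7162, -10344, -14354, -19288, -25242
Second differences: -2450, -3182, -4010, -4934, -5954
Third differences: -732, -828, -924, -1020
Fourth differences: -96, -96, -96
The fourth differences are constant at -96.
Work back: -732 + 96 = -636;  -2450 + 636 = -1814;  -4712 + 1814 = -2898;  -5719 + 2898 = -2821

-2821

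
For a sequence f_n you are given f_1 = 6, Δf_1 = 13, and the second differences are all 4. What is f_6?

111

Build the table forward from the leading diagonal:
D2: 4, 4, 4, 4, 4, 4
D1: 13, 17, 21, 25, 29, 33
f: 6, 19, 36, 57, 82, 111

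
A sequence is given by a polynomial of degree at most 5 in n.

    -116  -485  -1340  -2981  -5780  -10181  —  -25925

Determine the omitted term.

Using the first 6 terms:
-369  -855  -1641  -2799  -4401
-486  -786  -1158  -1602
-300  -372  -444
-72  -72
Constant fourth difference = -72.
Extend forward: -444 − 72 = -516;  -1602 − 516 = -2118;  -4401 − 2118 = -6519;  -10181 − 6519 = -16700

-16700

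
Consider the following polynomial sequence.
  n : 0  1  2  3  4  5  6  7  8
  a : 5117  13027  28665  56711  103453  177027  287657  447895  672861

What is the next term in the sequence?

980483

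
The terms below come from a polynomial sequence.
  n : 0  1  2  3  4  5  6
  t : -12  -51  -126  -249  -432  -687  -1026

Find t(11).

-4401

First differences: -39 , -75 , -123 , -183 , -255 , -339
Second differences: -36 , -48 , -60 , -72 , -84
Third differences: -12 , -12 , -12 , -12
Constant third difference = -12, so extend:
-84 − 12 = -96;  -339 − 96 = -435;  -1026 − 435 = -1461
-96 − 12 = -108;  -435 − 108 = -543;  -1461 − 543 = -2004
-108 − 12 = -120;  -543 − 120 = -663;  -2004 − 663 = -2667
-120 − 12 = -132;  -663 − 132 = -795;  -2667 − 795 = -3462
-132 − 12 = -144;  -795 − 144 = -939;  -3462 − 939 = -4401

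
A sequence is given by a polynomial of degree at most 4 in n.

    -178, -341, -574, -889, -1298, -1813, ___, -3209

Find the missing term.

-2446

Using the first 6 terms:
First differences: -163, -233, -315, -409, -515
Second differences: -70, -82, -94, -106
Third differences: -12, -12, -12
Constant third difference = -12.
Extend forward: -106 − 12 = -118;  -515 − 118 = -633;  -1813 − 633 = -2446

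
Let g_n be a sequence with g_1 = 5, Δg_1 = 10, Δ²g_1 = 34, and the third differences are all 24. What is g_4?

161

Build the table forward from the leading diagonal:
Δ³: 24  24  24  24
Δ²: 34  58  82  106
Δ: 10  44  102  184
g: 5  15  59  161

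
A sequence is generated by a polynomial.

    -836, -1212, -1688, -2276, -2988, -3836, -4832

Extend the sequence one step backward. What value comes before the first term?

-548

Δ: -376  -476  -588  -712  -848  -996
Δ²: -100  -112  -124  -136  -148
Δ³: -12  -12  -12  -12
The third differences are constant at -12.
Work back: -100 + 12 = -88;  -376 + 88 = -288;  -836 + 288 = -548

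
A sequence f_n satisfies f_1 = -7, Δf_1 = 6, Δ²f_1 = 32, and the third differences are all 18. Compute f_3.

Build the table forward from the leading diagonal:
Third differences: 18  18  18
Second differences: 32  50  68
First differences: 6  38  88
f: -7  -1  37

37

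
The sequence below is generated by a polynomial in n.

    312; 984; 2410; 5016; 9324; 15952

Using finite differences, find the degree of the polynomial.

4

First differences: 672, 1426, 2606, 4308, 6628
Second differences: 754, 1180, 1702, 2320
Third differences: 426, 522, 618
Fourth differences: 96, 96
The fourth differences are constant, so the polynomial has degree 4.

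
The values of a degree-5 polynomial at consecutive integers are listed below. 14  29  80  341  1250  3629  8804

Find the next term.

18725

15, 51, 261, 909, 2379, 5175
36, 210, 648, 1470, 2796
174, 438, 822, 1326
264, 384, 504
120, 120
The fifth differences are constant (120).
504 + 120 = 624;  1326 + 624 = 1950;  2796 + 1950 = 4746;  5175 + 4746 = 9921;  8804 + 9921 = 18725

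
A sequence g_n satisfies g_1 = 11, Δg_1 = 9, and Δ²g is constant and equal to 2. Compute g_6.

76

Build the table forward from the leading diagonal:
D2: 2  2  2  2  2  2
D1: 9  11  13  15  17  19
g: 11  20  31  44  59  76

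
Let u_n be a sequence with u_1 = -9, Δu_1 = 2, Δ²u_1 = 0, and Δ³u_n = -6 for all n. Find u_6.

-59

Build the table forward from the leading diagonal:
D3: -6, -6, -6, -6, -6, -6
D2: 0, -6, -12, -18, -24, -30
D1: 2, 2, -4, -16, -34, -58
u: -9, -7, -5, -9, -25, -59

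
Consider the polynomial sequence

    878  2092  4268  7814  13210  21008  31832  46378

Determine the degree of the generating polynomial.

4

First differences: 1214, 2176, 3546, 5396, 7798, 10824, 14546
Second differences: 962, 1370, 1850, 2402, 3026, 3722
Third differences: 408, 480, 552, 624, 696
Fourth differences: 72, 72, 72, 72
The fourth differences are constant, so the polynomial has degree 4.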